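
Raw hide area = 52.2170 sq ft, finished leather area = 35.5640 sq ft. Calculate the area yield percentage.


Formula: Yield = finished / raw * 100
Substituting: Yield = 35.5640 / 52.2170 * 100
Result: 68.1081 %


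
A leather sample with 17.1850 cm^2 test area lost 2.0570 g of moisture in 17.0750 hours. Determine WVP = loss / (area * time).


Formula: WVP = loss / (area * time)
Substituting: WVP = 2.0570 / (17.1850 * 17.0750)
Result: 0.0070101 g/(cm^2*hr)


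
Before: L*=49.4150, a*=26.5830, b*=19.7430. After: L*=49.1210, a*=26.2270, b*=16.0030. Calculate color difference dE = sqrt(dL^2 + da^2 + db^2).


dL = -0.2940, da = -0.3560, db = -3.7400
dE = sqrt((-0.2940)^2 + (-0.3560)^2 + (-3.7400)^2) = 3.7684


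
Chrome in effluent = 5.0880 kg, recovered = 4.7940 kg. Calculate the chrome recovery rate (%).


Formula: Recovery = recovered / input * 100
Substituting: Recovery = 4.7940 / 5.0880 * 100
Result: 94.2217 %


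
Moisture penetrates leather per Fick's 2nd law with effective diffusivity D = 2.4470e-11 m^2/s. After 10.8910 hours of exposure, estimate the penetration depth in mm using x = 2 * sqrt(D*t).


t = 10.8910 hr * 3600 = 39207.6000 s
D * t = 2.4470e-11 * 39207.6000 = 9.5941e-07
x = 2 * sqrt(D*t) = 2 * sqrt(9.5941e-07) = 0.00195899 m = 1.9590 mm


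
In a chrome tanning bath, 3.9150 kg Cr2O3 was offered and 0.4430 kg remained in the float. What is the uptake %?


Formula: Uptake = (offered - residual) / offered * 100
Substituting: Uptake = (3.9150 - 0.4430) / 3.9150 * 100
Result: 88.6845 %


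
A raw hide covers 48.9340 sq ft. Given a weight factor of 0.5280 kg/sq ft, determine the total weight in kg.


Formula: Weight = area * weight_per_sqft
Substituting: Weight = 48.9340 * 0.5280
Result: 25.8372 kg


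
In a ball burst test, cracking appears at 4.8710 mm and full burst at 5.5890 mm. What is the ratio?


Formula: Ratio = crack / burst
Substituting: Ratio = 4.8710 / 5.5890
Result: 0.8715


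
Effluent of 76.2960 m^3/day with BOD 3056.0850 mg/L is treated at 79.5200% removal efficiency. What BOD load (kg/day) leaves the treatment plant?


Load_in = volume * conc / 1000 = 76.2960 * 3056.0850 / 1000 = 233.1671 kg/day
Removed = Load_in * eff / 100 = 233.1671 * 79.5200 / 100 = 185.4144 kg/day
Load_out = Load_in - Removed = 233.1671 - 185.4144 = 47.7526 kg/day


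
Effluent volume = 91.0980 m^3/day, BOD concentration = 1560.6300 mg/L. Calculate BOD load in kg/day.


Formula: BOD_load = volume * conc / 1000
Substituting: BOD_load = 91.0980 * 1560.6300 / 1000
Result: 142.1703 kg/day


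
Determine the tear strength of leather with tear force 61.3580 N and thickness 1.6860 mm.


Formula: Tear strength = force / thickness
Substituting: Tear strength = 61.3580 / 1.6860
Result: 36.3926 N/mm


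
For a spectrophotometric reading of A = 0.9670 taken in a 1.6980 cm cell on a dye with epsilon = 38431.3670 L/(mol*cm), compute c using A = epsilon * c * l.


Formula: c = A / (epsilon * l)
Substituting: c = 0.9670 / (38431.3670 * 1.6980)
Result: 1.4818e-05 mol/L


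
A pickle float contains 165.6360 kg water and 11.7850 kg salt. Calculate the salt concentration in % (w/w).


Formula: Conc = salt / (water + salt) * 100
Substituting: Conc = 11.7850 / (165.6360 + 11.7850) * 100
Result: 6.6424 %


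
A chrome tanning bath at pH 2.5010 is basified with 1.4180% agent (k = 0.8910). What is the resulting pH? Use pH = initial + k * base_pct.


Formula: pH_final = pH_initial + k * base_pct
Substituting: pH_final = 2.5010 + 0.8910 * 1.4180
Result: 3.7644


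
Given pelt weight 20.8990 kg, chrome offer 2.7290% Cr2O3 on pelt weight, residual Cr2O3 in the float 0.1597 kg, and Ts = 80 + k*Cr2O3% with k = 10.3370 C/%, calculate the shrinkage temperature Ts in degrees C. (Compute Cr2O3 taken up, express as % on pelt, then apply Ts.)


Offered = pelt * offer_pct / 100 = 20.8990 * 2.7290 / 100 = 0.5703 kg
Uptake = offered - residual = 0.5703 - 0.1597 = 0.4106 kg
Cr2O3% on pelt = uptake / pelt * 100 = 0.4106 / 20.8990 * 100 = 1.9648 %
Ts = 80 + k * Cr2O3% = 80 + 10.3370 * 1.9648 = 100.3106 C


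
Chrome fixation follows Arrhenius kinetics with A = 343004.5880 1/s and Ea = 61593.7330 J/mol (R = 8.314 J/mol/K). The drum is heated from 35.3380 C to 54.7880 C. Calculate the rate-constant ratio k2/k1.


T1 = 35.3380 + 273.15 = 308.4880 K; T2 = 54.7880 + 273.15 = 327.9380 K
k1 = A * exp(-Ea/(R*T1)) = 343004.5880 * exp(-61593.7330/(8.314*308.4880)) = 1.2752e-05 1/s
k2 = A * exp(-Ea/(R*T2)) = 343004.5880 * exp(-61593.7330/(8.314*327.9380)) = 5.2987e-05 1/s
k2/k1 = 5.2987e-05 / 1.2752e-05 = 4.1551


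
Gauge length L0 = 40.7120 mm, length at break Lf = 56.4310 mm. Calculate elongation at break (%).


Formula: Elongation = (Lf - L0) / L0 * 100
Substituting: Elongation = (56.4310 - 40.7120) / 40.7120 * 100
Result: 38.6102 %


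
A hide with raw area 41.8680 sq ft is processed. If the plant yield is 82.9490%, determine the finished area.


Formula: finished = raw * yield / 100
Substituting: finished = 41.8680 * 82.9490 / 100
Result: 34.7291 sq ft


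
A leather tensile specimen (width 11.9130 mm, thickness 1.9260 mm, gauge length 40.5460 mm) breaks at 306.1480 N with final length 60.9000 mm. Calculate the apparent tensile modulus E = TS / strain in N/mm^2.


TS = F / (w * t) = 306.1480 / (11.9130 * 1.9260) = 13.3430 N/mm^2
strain = (Lf - L0) / L0 = (60.9000 - 40.5460) / 40.5460 = 0.5020
E = TS / strain = 13.3430 / 0.5020 = 26.5798 N/mm^2


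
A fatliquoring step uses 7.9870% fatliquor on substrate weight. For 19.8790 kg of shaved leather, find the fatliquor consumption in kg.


Formula: Fat = substrate * pct / 100
Substituting: Fat = 19.8790 * 7.9870 / 100
Result: 1.5877 kg


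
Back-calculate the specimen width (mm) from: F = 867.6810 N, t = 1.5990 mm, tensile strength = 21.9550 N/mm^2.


Formula: w = F / (TS * t)
Substituting: w = 867.6810 / (21.9550 * 1.5990)
Result: 24.7160 mm


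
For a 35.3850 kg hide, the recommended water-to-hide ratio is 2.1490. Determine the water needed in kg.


Formula: Water = hide_weight * ratio
Substituting: Water = 35.3850 * 2.1490
Result: 76.0424 kg


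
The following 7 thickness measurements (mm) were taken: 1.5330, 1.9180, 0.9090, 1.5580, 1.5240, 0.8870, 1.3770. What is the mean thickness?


Formula: Average = sum / n
Substituting: Average = 9.7060 / 7
Result: 1.3866 mm


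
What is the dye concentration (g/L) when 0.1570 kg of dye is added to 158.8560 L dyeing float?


Formula: Conc = dye_mass(kg) / volume(L) * 1000
Substituting: Conc = 0.1570 / 158.8560 * 1000
Result: 0.9883 g/L


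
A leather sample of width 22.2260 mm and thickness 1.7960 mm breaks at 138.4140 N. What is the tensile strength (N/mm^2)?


Formula: TS = force / (width * thickness)
Substituting: TS = 138.4140 / (22.2260 * 1.7960)
Result: 3.4675 N/mm^2


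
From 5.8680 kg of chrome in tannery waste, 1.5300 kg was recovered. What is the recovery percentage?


Formula: Recovery = recovered / input * 100
Substituting: Recovery = 1.5300 / 5.8680 * 100
Result: 26.0736 %


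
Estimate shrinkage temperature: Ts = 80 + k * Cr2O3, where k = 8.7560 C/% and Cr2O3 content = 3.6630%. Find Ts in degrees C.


Formula: Ts = 80 + k * Cr2O3
Substituting: Ts = 80 + 8.7560 * 3.6630
Result: 112.0732 C


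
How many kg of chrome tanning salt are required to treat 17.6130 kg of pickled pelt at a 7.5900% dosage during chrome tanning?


Formula: Chrome = substrate * pct / 100
Substituting: Chrome = 17.6130 * 7.5900 / 100
Result: 1.3368 kg


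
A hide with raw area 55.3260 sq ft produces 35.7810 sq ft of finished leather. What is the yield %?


Formula: Yield = finished / raw * 100
Substituting: Yield = 35.7810 / 55.3260 * 100
Result: 64.6730 %


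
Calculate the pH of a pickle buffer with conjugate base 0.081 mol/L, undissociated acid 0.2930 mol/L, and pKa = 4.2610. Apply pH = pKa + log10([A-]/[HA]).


ratio = [A-] / [HA] = 0.081 / 0.2930 = 0.2765
log10(ratio) = -0.5584
pH = pKa + log10(ratio) = 4.2610 - 0.5584 = 3.7026


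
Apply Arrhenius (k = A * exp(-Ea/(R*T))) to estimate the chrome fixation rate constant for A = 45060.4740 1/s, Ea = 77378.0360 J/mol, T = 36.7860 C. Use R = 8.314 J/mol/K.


T_K = T_C + 273.15 = 36.7860 + 273.15 = 309.9360 K
exponent = -Ea / (R * T_K) = -77378.0360 / (8.314 * 309.9360) = -30.0286
k = A * exp(exponent) = 45060.4740 * exp(-30.0286) = 4.0975e-09 1/s


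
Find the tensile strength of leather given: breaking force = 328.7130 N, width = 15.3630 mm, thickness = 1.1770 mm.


Formula: TS = force / (width * thickness)
Substituting: TS = 328.7130 / (15.3630 * 1.1770)
Result: 18.1788 N/mm^2


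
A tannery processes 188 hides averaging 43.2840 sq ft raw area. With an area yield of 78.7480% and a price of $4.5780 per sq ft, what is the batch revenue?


Raw_total = N * avg_area = 188 * 43.2840 = 8137.3920 sq ft
Finished = Raw_total * yield / 100 = 8137.3920 * 78.7480 / 100 = 6408.0335 sq ft
Value = Finished * price = 6408.0335 * 4.5780 = 29335.9771 $


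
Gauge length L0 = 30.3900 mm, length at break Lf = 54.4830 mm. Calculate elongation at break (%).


Formula: Elongation = (Lf - L0) / L0 * 100
Substituting: Elongation = (54.4830 - 30.3900) / 30.3900 * 100
Result: 79.2794 %


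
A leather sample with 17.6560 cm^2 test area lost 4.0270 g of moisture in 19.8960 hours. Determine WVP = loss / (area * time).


Formula: WVP = loss / (area * time)
Substituting: WVP = 4.0270 / (17.6560 * 19.8960)
Result: 0.0114637 g/(cm^2*hr)


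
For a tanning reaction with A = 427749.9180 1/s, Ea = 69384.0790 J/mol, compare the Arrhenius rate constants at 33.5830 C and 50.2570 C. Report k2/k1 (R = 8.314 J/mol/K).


T1 = 33.5830 + 273.15 = 306.7330 K; T2 = 50.2570 + 273.15 = 323.4070 K
k1 = A * exp(-Ea/(R*T1)) = 427749.9180 * exp(-69384.0790/(8.314*306.7330)) = 6.5329e-07 1/s
k2 = A * exp(-Ea/(R*T2)) = 427749.9180 * exp(-69384.0790/(8.314*323.4070)) = 2.6565e-06 1/s
k2/k1 = 2.6565e-06 / 6.5329e-07 = 4.0664


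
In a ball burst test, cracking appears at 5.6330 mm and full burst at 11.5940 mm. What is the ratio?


Formula: Ratio = crack / burst
Substituting: Ratio = 5.6330 / 11.5940
Result: 0.4859


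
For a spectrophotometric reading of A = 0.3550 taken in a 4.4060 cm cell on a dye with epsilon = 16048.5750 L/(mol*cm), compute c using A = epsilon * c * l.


Formula: c = A / (epsilon * l)
Substituting: c = 0.3550 / (16048.5750 * 4.4060)
Result: 5.0205e-06 mol/L


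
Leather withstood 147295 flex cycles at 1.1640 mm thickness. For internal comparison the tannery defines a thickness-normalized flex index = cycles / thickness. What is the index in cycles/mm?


Formula: Index = cycles / thickness
Substituting: Index = 147295 / 1.1640
Result: 126542.0962 cycles/mm


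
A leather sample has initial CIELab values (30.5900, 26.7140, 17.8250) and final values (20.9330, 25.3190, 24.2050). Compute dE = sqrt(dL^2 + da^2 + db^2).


dL = -9.6570, da = -1.3950, db = 6.3800
dE = sqrt((-9.6570)^2 + (-1.3950)^2 + 6.3800^2) = 11.6580


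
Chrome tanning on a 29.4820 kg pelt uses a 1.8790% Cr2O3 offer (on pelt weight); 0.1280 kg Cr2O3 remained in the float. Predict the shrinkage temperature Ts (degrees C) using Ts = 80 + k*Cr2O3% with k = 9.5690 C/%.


Offered = pelt * offer_pct / 100 = 29.4820 * 1.8790 / 100 = 0.5540 kg
Uptake = offered - residual = 0.5540 - 0.1280 = 0.4260 kg
Cr2O3% on pelt = uptake / pelt * 100 = 0.4260 / 29.4820 * 100 = 1.4448 %
Ts = 80 + k * Cr2O3% = 80 + 9.5690 * 1.4448 = 93.8256 C


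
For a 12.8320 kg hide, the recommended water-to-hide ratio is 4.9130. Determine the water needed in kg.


Formula: Water = hide_weight * ratio
Substituting: Water = 12.8320 * 4.9130
Result: 63.0436 kg


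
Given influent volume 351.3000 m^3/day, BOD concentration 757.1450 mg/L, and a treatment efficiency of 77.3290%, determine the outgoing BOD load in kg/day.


Load_in = volume * conc / 1000 = 351.3000 * 757.1450 / 1000 = 265.9850 kg/day
Removed = Load_in * eff / 100 = 265.9850 * 77.3290 / 100 = 205.6836 kg/day
Load_out = Load_in - Removed = 265.9850 - 205.6836 = 60.3015 kg/day


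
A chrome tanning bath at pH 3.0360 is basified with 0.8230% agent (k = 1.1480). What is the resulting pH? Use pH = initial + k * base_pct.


Formula: pH_final = pH_initial + k * base_pct
Substituting: pH_final = 3.0360 + 1.1480 * 0.8230
Result: 3.9808


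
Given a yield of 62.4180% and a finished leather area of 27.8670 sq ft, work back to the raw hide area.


Formula: raw = finished * 100 / yield
Substituting: raw = 27.8670 * 100 / 62.4180
Result: 44.6458 sq ft


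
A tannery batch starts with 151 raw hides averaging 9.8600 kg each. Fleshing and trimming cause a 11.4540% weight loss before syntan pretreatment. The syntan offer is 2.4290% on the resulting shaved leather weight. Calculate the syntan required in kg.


Total_raw = N * avg_wt = 151 * 9.8600 = 1488.8600 kg
Substrate = Total_raw * (1 - loss/100) = 1488.8600 * (1 - 11.4540/100) = 1318.3260 kg
Syntan = Substrate * pct / 100 = 1318.3260 * 2.4290 / 100 = 32.0221 kg


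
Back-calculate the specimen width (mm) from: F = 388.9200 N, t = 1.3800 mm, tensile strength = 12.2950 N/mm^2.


Formula: w = F / (TS * t)
Substituting: w = 388.9200 / (12.2950 * 1.3800)
Result: 22.9220 mm


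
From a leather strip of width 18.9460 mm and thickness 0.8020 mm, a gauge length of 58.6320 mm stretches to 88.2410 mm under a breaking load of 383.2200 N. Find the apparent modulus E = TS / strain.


TS = F / (w * t) = 383.2200 / (18.9460 * 0.8020) = 25.2206 N/mm^2
strain = (Lf - L0) / L0 = (88.2410 - 58.6320) / 58.6320 = 0.5050
E = TS / strain = 25.2206 / 0.5050 = 49.9421 N/mm^2


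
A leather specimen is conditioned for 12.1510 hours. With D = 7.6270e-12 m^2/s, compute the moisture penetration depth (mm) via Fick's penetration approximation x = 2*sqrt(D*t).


t = 12.1510 hr * 3600 = 43743.6000 s
D * t = 7.6270e-12 * 43743.6000 = 3.3363e-07
x = 2 * sqrt(D*t) = 2 * sqrt(3.3363e-07) = 0.00115522 m = 1.1552 mm


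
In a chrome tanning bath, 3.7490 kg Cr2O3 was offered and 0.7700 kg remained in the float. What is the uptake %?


Formula: Uptake = (offered - residual) / offered * 100
Substituting: Uptake = (3.7490 - 0.7700) / 3.7490 * 100
Result: 79.4612 %


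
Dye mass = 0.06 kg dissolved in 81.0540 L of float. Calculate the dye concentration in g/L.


Formula: Conc = dye_mass(kg) / volume(L) * 1000
Substituting: Conc = 0.06 / 81.0540 * 1000
Result: 0.7402 g/L


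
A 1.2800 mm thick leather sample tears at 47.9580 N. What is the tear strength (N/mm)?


Formula: Tear strength = force / thickness
Substituting: Tear strength = 47.9580 / 1.2800
Result: 37.4672 N/mm


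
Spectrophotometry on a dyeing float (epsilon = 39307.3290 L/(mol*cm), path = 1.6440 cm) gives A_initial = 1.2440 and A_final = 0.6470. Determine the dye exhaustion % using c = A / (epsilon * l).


c_initial = A_i / (epsilon * l) = 1.2440 / (39307.3290 * 1.6440) = 1.9251e-05 mol/L
c_final = A_f / (epsilon * l) = 0.6470 / (39307.3290 * 1.6440) = 1.0012e-05 mol/L
Exhaustion = (c_initial - c_final) / c_initial * 100 = (1.9251e-05 - 1.0012e-05) / 1.9251e-05 * 100 = 47.9904 %


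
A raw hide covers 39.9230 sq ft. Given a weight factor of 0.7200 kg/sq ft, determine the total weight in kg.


Formula: Weight = area * weight_per_sqft
Substituting: Weight = 39.9230 * 0.7200
Result: 28.7446 kg


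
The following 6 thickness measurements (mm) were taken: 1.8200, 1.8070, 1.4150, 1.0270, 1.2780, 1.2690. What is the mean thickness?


Formula: Average = sum / n
Substituting: Average = 8.6160 / 6
Result: 1.4360 mm


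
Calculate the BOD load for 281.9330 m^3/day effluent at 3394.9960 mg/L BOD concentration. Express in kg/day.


Formula: BOD_load = volume * conc / 1000
Substituting: BOD_load = 281.9330 * 3394.9960 / 1000
Result: 957.1614 kg/day


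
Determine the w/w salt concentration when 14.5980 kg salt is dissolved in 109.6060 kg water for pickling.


Formula: Conc = salt / (water + salt) * 100
Substituting: Conc = 14.5980 / (109.6060 + 14.5980) * 100
Result: 11.7532 %


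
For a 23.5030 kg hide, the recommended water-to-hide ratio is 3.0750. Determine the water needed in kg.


Formula: Water = hide_weight * ratio
Substituting: Water = 23.5030 * 3.0750
Result: 72.2717 kg


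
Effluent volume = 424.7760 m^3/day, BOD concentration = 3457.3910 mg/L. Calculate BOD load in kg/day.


Formula: BOD_load = volume * conc / 1000
Substituting: BOD_load = 424.7760 * 3457.3910 / 1000
Result: 1468.6167 kg/day


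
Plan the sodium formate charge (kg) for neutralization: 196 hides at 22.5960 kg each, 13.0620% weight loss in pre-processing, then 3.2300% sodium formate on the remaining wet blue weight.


Total_raw = N * avg_wt = 196 * 22.5960 = 4428.8160 kg
Substrate = Total_raw * (1 - loss/100) = 4428.8160 * (1 - 13.0620/100) = 3850.3241 kg
Neutralizer = Substrate * pct / 100 = 3850.3241 * 3.2300 / 100 = 124.3655 kg


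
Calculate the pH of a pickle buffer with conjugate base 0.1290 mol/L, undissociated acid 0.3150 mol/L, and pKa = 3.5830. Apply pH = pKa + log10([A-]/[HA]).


ratio = [A-] / [HA] = 0.1290 / 0.3150 = 0.4095
log10(ratio) = -0.3877
pH = pKa + log10(ratio) = 3.5830 - 0.3877 = 3.1953


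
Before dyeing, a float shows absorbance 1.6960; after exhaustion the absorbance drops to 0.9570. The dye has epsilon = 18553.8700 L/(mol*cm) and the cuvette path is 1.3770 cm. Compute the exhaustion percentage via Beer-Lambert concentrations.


c_initial = A_i / (epsilon * l) = 1.6960 / (18553.8700 * 1.3770) = 6.6383e-05 mol/L
c_final = A_f / (epsilon * l) = 0.9570 / (18553.8700 * 1.3770) = 3.7458e-05 mol/L
Exhaustion = (c_initial - c_final) / c_initial * 100 = (6.6383e-05 - 3.7458e-05) / 6.6383e-05 * 100 = 43.5731 %


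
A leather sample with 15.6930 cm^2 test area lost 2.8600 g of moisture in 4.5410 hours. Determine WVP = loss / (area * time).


Formula: WVP = loss / (area * time)
Substituting: WVP = 2.8600 / (15.6930 * 4.5410)
Result: 0.0401336 g/(cm^2*hr)


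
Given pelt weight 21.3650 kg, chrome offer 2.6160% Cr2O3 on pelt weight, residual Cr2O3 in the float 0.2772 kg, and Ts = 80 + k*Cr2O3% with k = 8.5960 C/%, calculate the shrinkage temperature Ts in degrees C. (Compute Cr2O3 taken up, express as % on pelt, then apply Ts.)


Offered = pelt * offer_pct / 100 = 21.3650 * 2.6160 / 100 = 0.5589 kg
Uptake = offered - residual = 0.5589 - 0.2772 = 0.2817 kg
Cr2O3% on pelt = uptake / pelt * 100 = 0.2817 / 21.3650 * 100 = 1.3186 %
Ts = 80 + k * Cr2O3% = 80 + 8.5960 * 1.3186 = 91.3343 C


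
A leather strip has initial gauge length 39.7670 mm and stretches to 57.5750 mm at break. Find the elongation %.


Formula: Elongation = (Lf - L0) / L0 * 100
Substituting: Elongation = (57.5750 - 39.7670) / 39.7670 * 100
Result: 44.7808 %


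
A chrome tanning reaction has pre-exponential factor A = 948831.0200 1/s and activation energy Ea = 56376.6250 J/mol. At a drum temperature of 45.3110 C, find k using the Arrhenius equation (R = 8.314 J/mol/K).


T_K = T_C + 273.15 = 45.3110 + 273.15 = 318.4610 K
exponent = -Ea / (R * T_K) = -56376.6250 / (8.314 * 318.4610) = -21.2928
k = A * exp(exponent) = 948831.0200 * exp(-21.2928) = 5.3684e-04 1/s


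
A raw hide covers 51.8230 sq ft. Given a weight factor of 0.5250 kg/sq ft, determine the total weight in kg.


Formula: Weight = area * weight_per_sqft
Substituting: Weight = 51.8230 * 0.5250
Result: 27.2071 kg


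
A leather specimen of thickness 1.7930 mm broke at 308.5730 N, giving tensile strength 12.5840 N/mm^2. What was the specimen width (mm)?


Formula: w = F / (TS * t)
Substituting: w = 308.5730 / (12.5840 * 1.7930)
Result: 13.6760 mm


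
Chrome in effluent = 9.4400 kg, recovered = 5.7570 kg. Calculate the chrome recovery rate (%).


Formula: Recovery = recovered / input * 100
Substituting: Recovery = 5.7570 / 9.4400 * 100
Result: 60.9852 %


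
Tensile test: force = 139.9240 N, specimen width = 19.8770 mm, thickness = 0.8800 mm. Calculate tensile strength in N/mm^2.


Formula: TS = force / (width * thickness)
Substituting: TS = 139.9240 / (19.8770 * 0.8800)
Result: 7.9994 N/mm^2


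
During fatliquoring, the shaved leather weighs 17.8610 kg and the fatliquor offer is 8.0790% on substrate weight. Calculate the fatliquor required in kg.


Formula: Fat = substrate * pct / 100
Substituting: Fat = 17.8610 * 8.0790 / 100
Result: 1.4430 kg


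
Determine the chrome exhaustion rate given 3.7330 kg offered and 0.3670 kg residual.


Formula: Uptake = (offered - residual) / offered * 100
Substituting: Uptake = (3.7330 - 0.3670) / 3.7330 * 100
Result: 90.1688 %


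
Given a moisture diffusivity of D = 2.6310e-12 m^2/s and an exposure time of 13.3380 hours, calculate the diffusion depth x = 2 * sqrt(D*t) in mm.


t = 13.3380 hr * 3600 = 48016.8000 s
D * t = 2.6310e-12 * 48016.8000 = 1.2633e-07
x = 2 * sqrt(D*t) = 2 * sqrt(1.2633e-07) = 7.1086e-04 m = 0.7109 mm


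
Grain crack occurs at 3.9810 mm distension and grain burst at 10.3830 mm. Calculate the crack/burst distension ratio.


Formula: Ratio = crack / burst
Substituting: Ratio = 3.9810 / 10.3830
Result: 0.3834


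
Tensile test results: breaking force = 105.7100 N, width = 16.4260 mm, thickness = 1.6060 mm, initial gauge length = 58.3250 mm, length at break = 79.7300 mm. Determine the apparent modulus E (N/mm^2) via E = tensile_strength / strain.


TS = F / (w * t) = 105.7100 / (16.4260 * 1.6060) = 4.0072 N/mm^2
strain = (Lf - L0) / L0 = (79.7300 - 58.3250) / 58.3250 = 0.3670
E = TS / strain = 4.0072 / 0.3670 = 10.9189 N/mm^2


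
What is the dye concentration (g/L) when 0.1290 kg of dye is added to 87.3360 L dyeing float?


Formula: Conc = dye_mass(kg) / volume(L) * 1000
Substituting: Conc = 0.1290 / 87.3360 * 1000
Result: 1.4771 g/L


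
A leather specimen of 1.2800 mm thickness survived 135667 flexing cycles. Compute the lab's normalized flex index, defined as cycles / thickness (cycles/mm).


Formula: Index = cycles / thickness
Substituting: Index = 135667 / 1.2800
Result: 105989.8438 cycles/mm


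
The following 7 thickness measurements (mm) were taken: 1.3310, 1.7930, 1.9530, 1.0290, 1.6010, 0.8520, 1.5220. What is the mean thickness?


Formula: Average = sum / n
Substituting: Average = 10.0810 / 7
Result: 1.4401 mm


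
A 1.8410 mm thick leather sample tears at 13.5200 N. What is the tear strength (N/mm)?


Formula: Tear strength = force / thickness
Substituting: Tear strength = 13.5200 / 1.8410
Result: 7.3438 N/mm


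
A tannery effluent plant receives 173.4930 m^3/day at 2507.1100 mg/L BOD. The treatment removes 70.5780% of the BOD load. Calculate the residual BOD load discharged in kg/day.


Load_in = volume * conc / 1000 = 173.4930 * 2507.1100 / 1000 = 434.9660 kg/day
Removed = Load_in * eff / 100 = 434.9660 * 70.5780 / 100 = 306.9903 kg/day
Load_out = Load_in - Removed = 434.9660 - 306.9903 = 127.9757 kg/day


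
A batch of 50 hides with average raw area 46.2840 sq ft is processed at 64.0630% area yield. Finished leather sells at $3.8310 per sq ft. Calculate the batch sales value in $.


Raw_total = N * avg_area = 50 * 46.2840 = 2314.2000 sq ft
Finished = Raw_total * yield / 100 = 2314.2000 * 64.0630 / 100 = 1482.5459 sq ft
Value = Finished * price = 1482.5459 * 3.8310 = 5679.6335 $


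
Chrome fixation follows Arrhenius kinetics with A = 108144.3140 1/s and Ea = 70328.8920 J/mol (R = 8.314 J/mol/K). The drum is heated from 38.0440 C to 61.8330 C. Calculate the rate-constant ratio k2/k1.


T1 = 38.0440 + 273.15 = 311.1940 K; T2 = 61.8330 + 273.15 = 334.9830 K
k1 = A * exp(-Ea/(R*T1)) = 108144.3140 * exp(-70328.8920/(8.314*311.1940)) = 1.6932e-07 1/s
k2 = A * exp(-Ea/(R*T2)) = 108144.3140 * exp(-70328.8920/(8.314*334.9830)) = 1.1670e-06 1/s
k2/k1 = 1.1670e-06 / 1.6932e-07 = 6.8922


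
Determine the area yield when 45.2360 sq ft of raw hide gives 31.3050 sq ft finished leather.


Formula: Yield = finished / raw * 100
Substituting: Yield = 31.3050 / 45.2360 * 100
Result: 69.2037 %


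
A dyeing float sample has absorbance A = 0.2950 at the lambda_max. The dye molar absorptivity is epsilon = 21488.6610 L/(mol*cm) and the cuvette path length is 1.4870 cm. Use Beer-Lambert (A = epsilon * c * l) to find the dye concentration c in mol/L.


Formula: c = A / (epsilon * l)
Substituting: c = 0.2950 / (21488.6610 * 1.4870)
Result: 9.2321e-06 mol/L


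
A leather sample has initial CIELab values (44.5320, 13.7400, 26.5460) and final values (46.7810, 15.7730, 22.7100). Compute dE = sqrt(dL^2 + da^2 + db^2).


dL = 2.2490, da = 2.0330, db = -3.8360
dE = sqrt(2.2490^2 + 2.0330^2 + (-3.8360)^2) = 4.8894


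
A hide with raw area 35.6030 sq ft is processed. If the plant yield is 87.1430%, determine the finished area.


Formula: finished = raw * yield / 100
Substituting: finished = 35.6030 * 87.1430 / 100
Result: 31.0255 sq ft


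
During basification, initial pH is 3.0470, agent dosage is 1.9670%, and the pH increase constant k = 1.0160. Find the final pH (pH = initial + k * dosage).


Formula: pH_final = pH_initial + k * base_pct
Substituting: pH_final = 3.0470 + 1.0160 * 1.9670
Result: 5.0455


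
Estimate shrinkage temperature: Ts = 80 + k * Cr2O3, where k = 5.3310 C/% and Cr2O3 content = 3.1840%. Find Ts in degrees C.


Formula: Ts = 80 + k * Cr2O3
Substituting: Ts = 80 + 5.3310 * 3.1840
Result: 96.9739 C


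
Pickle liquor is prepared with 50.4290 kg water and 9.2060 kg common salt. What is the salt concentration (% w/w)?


Formula: Conc = salt / (water + salt) * 100
Substituting: Conc = 9.2060 / (50.4290 + 9.2060) * 100
Result: 15.4372 %


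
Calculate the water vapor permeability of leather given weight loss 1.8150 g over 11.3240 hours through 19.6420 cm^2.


Formula: WVP = loss / (area * time)
Substituting: WVP = 1.8150 / (19.6420 * 11.3240)
Result: 0.00816002 g/(cm^2*hr)


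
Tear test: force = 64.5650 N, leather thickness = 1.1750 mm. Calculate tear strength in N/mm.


Formula: Tear strength = force / thickness
Substituting: Tear strength = 64.5650 / 1.1750
Result: 54.9489 N/mm


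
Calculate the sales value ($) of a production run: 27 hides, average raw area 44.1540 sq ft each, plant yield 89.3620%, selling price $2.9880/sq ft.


Raw_total = N * avg_area = 27 * 44.1540 = 1192.1580 sq ft
Finished = Raw_total * yield / 100 = 1192.1580 * 89.3620 / 100 = 1065.3362 sq ft
Value = Finished * price = 1065.3362 * 2.9880 = 3183.2247 $


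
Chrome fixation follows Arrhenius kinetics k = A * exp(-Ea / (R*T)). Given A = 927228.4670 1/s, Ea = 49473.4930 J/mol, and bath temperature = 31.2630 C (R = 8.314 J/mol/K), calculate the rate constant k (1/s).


T_K = T_C + 273.15 = 31.2630 + 273.15 = 304.4130 K
exponent = -Ea / (R * T_K) = -49473.4930 / (8.314 * 304.4130) = -19.5479
k = A * exp(exponent) = 927228.4670 * exp(-19.5479) = 0.0030037 1/s


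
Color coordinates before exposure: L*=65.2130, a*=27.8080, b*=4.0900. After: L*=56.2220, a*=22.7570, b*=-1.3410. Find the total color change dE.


dL = -8.9910, da = -5.0510, db = -5.4310
dE = sqrt((-8.9910)^2 + (-5.0510)^2 + (-5.4310)^2) = 11.6553


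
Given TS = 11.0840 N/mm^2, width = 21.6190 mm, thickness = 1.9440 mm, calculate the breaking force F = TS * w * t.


Formula: F = TS * w * t
Substituting: F = 11.0840 * 21.6190 * 1.9440
Result: 465.8310 N


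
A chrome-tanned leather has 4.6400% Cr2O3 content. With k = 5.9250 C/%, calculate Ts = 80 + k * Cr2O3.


Formula: Ts = 80 + k * Cr2O3
Substituting: Ts = 80 + 5.9250 * 4.6400
Result: 107.4920 C


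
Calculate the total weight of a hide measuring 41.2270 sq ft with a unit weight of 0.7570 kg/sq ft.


Formula: Weight = area * weight_per_sqft
Substituting: Weight = 41.2270 * 0.7570
Result: 31.2088 kg


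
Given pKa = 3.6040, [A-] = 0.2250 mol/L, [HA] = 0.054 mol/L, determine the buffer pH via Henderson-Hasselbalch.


ratio = [A-] / [HA] = 0.2250 / 0.054 = 4.1667
log10(ratio) = 0.6198
pH = pKa + log10(ratio) = 3.6040 + 0.6198 = 4.2238


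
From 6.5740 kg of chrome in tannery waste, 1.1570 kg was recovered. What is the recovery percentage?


Formula: Recovery = recovered / input * 100
Substituting: Recovery = 1.1570 / 6.5740 * 100
Result: 17.5996 %


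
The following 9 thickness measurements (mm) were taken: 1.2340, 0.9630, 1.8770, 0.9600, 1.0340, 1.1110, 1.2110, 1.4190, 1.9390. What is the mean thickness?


Formula: Average = sum / n
Substituting: Average = 11.7480 / 9
Result: 1.3053 mm


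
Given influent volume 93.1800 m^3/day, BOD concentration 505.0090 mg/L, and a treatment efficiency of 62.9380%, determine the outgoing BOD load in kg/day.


Load_in = volume * conc / 1000 = 93.1800 * 505.0090 / 1000 = 47.0567 kg/day
Removed = Load_in * eff / 100 = 47.0567 * 62.9380 / 100 = 29.6166 kg/day
Load_out = Load_in - Removed = 47.0567 - 29.6166 = 17.4402 kg/day


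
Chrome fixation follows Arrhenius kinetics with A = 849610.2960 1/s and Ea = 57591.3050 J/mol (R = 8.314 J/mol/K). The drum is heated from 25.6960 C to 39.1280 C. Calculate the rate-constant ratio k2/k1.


T1 = 25.6960 + 273.15 = 298.8460 K; T2 = 39.1280 + 273.15 = 312.2780 K
k1 = A * exp(-Ea/(R*T1)) = 849610.2960 * exp(-57591.3050/(8.314*298.8460)) = 7.2878e-05 1/s
k2 = A * exp(-Ea/(R*T2)) = 849610.2960 * exp(-57591.3050/(8.314*312.2780)) = 1.9751e-04 1/s
k2/k1 = 1.9751e-04 / 7.2878e-05 = 2.7102


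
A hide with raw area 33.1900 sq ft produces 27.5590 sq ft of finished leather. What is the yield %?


Formula: Yield = finished / raw * 100
Substituting: Yield = 27.5590 / 33.1900 * 100
Result: 83.0340 %


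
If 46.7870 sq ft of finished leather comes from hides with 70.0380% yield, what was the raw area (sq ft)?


Formula: raw = finished * 100 / yield
Substituting: raw = 46.7870 * 100 / 70.0380
Result: 66.8023 sq ft


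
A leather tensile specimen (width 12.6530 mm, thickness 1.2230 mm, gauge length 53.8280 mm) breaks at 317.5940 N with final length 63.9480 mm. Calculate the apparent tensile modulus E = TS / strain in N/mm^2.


TS = F / (w * t) = 317.5940 / (12.6530 * 1.2230) = 20.5235 N/mm^2
strain = (Lf - L0) / L0 = (63.9480 - 53.8280) / 53.8280 = 0.1880
E = TS / strain = 20.5235 / 0.1880 = 109.1642 N/mm^2


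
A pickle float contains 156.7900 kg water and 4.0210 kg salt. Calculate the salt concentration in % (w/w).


Formula: Conc = salt / (water + salt) * 100
Substituting: Conc = 4.0210 / (156.7900 + 4.0210) * 100
Result: 2.5005 %


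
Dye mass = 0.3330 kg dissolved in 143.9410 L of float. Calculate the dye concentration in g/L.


Formula: Conc = dye_mass(kg) / volume(L) * 1000
Substituting: Conc = 0.3330 / 143.9410 * 1000
Result: 2.3134 g/L


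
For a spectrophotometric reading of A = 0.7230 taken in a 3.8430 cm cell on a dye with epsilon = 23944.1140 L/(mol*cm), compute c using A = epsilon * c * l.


Formula: c = A / (epsilon * l)
Substituting: c = 0.7230 / (23944.1140 * 3.8430)
Result: 7.8572e-06 mol/L


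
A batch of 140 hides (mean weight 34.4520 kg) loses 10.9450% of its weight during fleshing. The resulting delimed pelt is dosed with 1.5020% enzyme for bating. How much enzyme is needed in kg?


Total_raw = N * avg_wt = 140 * 34.4520 = 4823.2800 kg
Substrate = Total_raw * (1 - loss/100) = 4823.2800 * (1 - 10.9450/100) = 4295.3720 kg
Enzyme = Substrate * pct / 100 = 4295.3720 * 1.5020 / 100 = 64.5165 kg


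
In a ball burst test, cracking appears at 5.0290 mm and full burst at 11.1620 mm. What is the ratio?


Formula: Ratio = crack / burst
Substituting: Ratio = 5.0290 / 11.1620
Result: 0.4505


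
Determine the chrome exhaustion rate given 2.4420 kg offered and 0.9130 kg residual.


Formula: Uptake = (offered - residual) / offered * 100
Substituting: Uptake = (2.4420 - 0.9130) / 2.4420 * 100
Result: 62.6126 %


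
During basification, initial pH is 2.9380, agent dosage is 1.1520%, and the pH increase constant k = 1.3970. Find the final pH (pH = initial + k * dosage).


Formula: pH_final = pH_initial + k * base_pct
Substituting: pH_final = 2.9380 + 1.3970 * 1.1520
Result: 4.5473


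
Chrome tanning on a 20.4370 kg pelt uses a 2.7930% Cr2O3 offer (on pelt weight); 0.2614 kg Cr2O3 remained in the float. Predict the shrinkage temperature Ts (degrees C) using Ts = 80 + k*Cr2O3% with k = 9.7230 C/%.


Offered = pelt * offer_pct / 100 = 20.4370 * 2.7930 / 100 = 0.5708 kg
Uptake = offered - residual = 0.5708 - 0.2614 = 0.3094 kg
Cr2O3% on pelt = uptake / pelt * 100 = 0.3094 / 20.4370 * 100 = 1.5139 %
Ts = 80 + k * Cr2O3% = 80 + 9.7230 * 1.5139 = 94.7201 C


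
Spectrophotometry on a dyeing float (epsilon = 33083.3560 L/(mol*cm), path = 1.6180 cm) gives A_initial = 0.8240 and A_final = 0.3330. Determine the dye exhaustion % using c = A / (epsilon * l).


c_initial = A_i / (epsilon * l) = 0.8240 / (33083.3560 * 1.6180) = 1.5394e-05 mol/L
c_final = A_f / (epsilon * l) = 0.3330 / (33083.3560 * 1.6180) = 6.2209e-06 mol/L
Exhaustion = (c_initial - c_final) / c_initial * 100 = (1.5394e-05 - 6.2209e-06) / 1.5394e-05 * 100 = 59.5874 %


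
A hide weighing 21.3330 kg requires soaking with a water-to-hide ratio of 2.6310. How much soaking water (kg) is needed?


Formula: Water = hide_weight * ratio
Substituting: Water = 21.3330 * 2.6310
Result: 56.1271 kg


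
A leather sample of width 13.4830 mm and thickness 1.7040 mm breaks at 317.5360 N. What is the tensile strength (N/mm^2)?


Formula: TS = force / (width * thickness)
Substituting: TS = 317.5360 / (13.4830 * 1.7040)
Result: 13.8209 N/mm^2


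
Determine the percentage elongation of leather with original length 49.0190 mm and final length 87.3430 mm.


Formula: Elongation = (Lf - L0) / L0 * 100
Substituting: Elongation = (87.3430 - 49.0190) / 49.0190 * 100
Result: 78.1819 %


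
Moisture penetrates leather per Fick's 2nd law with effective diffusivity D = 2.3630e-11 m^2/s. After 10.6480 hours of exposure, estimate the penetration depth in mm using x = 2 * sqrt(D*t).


t = 10.6480 hr * 3600 = 38332.8000 s
D * t = 2.3630e-11 * 38332.8000 = 9.0580e-07
x = 2 * sqrt(D*t) = 2 * sqrt(9.0580e-07) = 0.00190347 m = 1.9035 mm


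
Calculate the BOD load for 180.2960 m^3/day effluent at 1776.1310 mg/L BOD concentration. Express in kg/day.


Formula: BOD_load = volume * conc / 1000
Substituting: BOD_load = 180.2960 * 1776.1310 / 1000
Result: 320.2293 kg/day


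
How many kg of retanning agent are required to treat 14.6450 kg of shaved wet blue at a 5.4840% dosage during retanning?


Formula: Retan = substrate * pct / 100
Substituting: Retan = 14.6450 * 5.4840 / 100
Result: 0.8031 kg


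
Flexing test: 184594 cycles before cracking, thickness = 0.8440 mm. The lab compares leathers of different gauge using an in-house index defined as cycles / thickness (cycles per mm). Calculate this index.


Formula: Index = cycles / thickness
Substituting: Index = 184594 / 0.8440
Result: 218713.2701 cycles/mm


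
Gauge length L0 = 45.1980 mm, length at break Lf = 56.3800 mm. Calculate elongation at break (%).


Formula: Elongation = (Lf - L0) / L0 * 100
Substituting: Elongation = (56.3800 - 45.1980) / 45.1980 * 100
Result: 24.7400 %


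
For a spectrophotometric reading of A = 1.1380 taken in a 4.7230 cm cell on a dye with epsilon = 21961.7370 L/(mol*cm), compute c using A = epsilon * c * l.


Formula: c = A / (epsilon * l)
Substituting: c = 1.1380 / (21961.7370 * 4.7230)
Result: 1.0971e-05 mol/L


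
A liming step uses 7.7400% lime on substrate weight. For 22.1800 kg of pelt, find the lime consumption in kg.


Formula: Lime = substrate * pct / 100
Substituting: Lime = 22.1800 * 7.7400 / 100
Result: 1.7167 kg


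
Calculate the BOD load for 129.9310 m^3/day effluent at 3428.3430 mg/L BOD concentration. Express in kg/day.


Formula: BOD_load = volume * conc / 1000
Substituting: BOD_load = 129.9310 * 3428.3430 / 1000
Result: 445.4480 kg/day


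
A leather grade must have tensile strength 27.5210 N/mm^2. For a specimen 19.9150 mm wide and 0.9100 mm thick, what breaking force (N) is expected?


Formula: F = TS * w * t
Substituting: F = 27.5210 * 19.9150 * 0.9100
Result: 498.7535 N


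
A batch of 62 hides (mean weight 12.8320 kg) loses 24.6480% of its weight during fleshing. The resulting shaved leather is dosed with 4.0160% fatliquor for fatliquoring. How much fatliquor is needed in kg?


Total_raw = N * avg_wt = 62 * 12.8320 = 795.5840 kg
Substrate = Total_raw * (1 - loss/100) = 795.5840 * (1 - 24.6480/100) = 599.4885 kg
Fat = Substrate * pct / 100 = 599.4885 * 4.0160 / 100 = 24.0755 kg


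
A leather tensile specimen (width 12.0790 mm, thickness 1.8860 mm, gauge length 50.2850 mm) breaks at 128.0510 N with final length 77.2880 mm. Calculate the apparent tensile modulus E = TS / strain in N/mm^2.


TS = F / (w * t) = 128.0510 / (12.0790 * 1.8860) = 5.6210 N/mm^2
strain = (Lf - L0) / L0 = (77.2880 - 50.2850) / 50.2850 = 0.5370
E = TS / strain = 5.6210 / 0.5370 = 10.4673 N/mm^2


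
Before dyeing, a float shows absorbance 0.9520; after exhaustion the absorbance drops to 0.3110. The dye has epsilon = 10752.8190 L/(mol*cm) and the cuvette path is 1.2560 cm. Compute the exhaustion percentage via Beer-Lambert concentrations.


c_initial = A_i / (epsilon * l) = 0.9520 / (10752.8190 * 1.2560) = 7.0490e-05 mol/L
c_final = A_f / (epsilon * l) = 0.3110 / (10752.8190 * 1.2560) = 2.3028e-05 mol/L
Exhaustion = (c_initial - c_final) / c_initial * 100 = (7.0490e-05 - 2.3028e-05) / 7.0490e-05 * 100 = 67.3319 %


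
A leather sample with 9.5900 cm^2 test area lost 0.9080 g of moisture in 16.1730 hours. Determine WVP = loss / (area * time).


Formula: WVP = loss / (area * time)
Substituting: WVP = 0.9080 / (9.5900 * 16.1730)
Result: 0.00585432 g/(cm^2*hr)


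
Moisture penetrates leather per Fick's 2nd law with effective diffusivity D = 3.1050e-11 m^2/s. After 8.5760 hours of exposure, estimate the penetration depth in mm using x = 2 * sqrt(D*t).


t = 8.5760 hr * 3600 = 30873.6000 s
D * t = 3.1050e-11 * 30873.6000 = 9.5863e-07
x = 2 * sqrt(D*t) = 2 * sqrt(9.5863e-07) = 0.00195819 m = 1.9582 mm


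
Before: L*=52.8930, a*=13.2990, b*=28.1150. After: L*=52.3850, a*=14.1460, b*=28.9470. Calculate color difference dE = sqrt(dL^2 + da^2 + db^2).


dL = -0.5080, da = 0.8470, db = 0.8320
dE = sqrt((-0.5080)^2 + 0.8470^2 + 0.8320^2) = 1.2914


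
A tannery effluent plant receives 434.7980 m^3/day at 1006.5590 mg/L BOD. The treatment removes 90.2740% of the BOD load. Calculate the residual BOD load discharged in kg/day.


Load_in = volume * conc / 1000 = 434.7980 * 1006.5590 / 1000 = 437.6498 kg/day
Removed = Load_in * eff / 100 = 437.6498 * 90.2740 / 100 = 395.0840 kg/day
Load_out = Load_in - Removed = 437.6498 - 395.0840 = 42.5658 kg/day


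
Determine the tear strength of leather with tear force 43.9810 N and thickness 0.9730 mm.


Formula: Tear strength = force / thickness
Substituting: Tear strength = 43.9810 / 0.9730
Result: 45.2014 N/mm


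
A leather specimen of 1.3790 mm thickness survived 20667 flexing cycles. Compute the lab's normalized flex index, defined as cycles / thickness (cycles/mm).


Formula: Index = cycles / thickness
Substituting: Index = 20667 / 1.3790
Result: 14986.9471 cycles/mm


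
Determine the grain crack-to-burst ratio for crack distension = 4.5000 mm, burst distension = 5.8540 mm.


Formula: Ratio = crack / burst
Substituting: Ratio = 4.5000 / 5.8540
Result: 0.7687


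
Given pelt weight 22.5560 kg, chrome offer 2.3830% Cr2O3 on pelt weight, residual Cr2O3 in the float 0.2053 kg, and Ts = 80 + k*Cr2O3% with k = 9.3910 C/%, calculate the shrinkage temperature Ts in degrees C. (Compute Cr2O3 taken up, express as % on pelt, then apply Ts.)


Offered = pelt * offer_pct / 100 = 22.5560 * 2.3830 / 100 = 0.5375 kg
Uptake = offered - residual = 0.5375 - 0.2053 = 0.3322 kg
Cr2O3% on pelt = uptake / pelt * 100 = 0.3322 / 22.5560 * 100 = 1.4728 %
Ts = 80 + k * Cr2O3% = 80 + 9.3910 * 1.4728 = 93.8313 C
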